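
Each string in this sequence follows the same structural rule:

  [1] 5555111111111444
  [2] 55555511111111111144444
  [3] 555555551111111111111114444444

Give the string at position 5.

55555555555511111111111111111111144444444444

Reading off run lengths: 5 runs 4, 6, 8; 1 runs 9, 12, 15; 4 runs 3, 5, 7 — each is linear in n, where the shown terms are n = 2, 3, 4.
Setting n = 6 gives 12, 21, 11 characters in each block.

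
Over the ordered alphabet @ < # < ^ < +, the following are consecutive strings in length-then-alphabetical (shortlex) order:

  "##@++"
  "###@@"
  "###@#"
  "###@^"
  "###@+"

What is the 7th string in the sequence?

#####

Advancing 2 positions from ###@+ through ###@+ → ####@ reaches term 7.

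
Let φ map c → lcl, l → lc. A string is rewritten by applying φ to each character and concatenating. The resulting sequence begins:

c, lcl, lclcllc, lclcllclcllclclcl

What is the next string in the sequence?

Rewriting the 17 symbols of lclcllclcllclclcl one by one yields lc lcl lc lcl lc lc lcl lc lcl lc lc lcl lc lcl lc lcl lc; concatenated:

lclcllclcllclclcllclcllclclcllclcllclcllc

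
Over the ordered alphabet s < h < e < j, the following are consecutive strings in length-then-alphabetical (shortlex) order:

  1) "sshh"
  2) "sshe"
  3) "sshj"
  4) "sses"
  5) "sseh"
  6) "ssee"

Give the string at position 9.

ssjh

Advancing 3 positions from ssee through ssee → ssej → ssjs reaches term 9.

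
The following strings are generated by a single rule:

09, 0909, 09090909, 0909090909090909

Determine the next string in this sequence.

s(k+1) = s(k)·s(k) — each term doubles the last.
Doubling 0909090909090909:

09090909090909090909090909090909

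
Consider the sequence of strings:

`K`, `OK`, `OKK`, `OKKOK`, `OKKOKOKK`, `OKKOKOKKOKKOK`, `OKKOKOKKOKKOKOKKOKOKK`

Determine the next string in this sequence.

OKKOKOKKOKKOKOKKOKOKKOKKOKOKKOKKOK

Each term (from the third on) is the previous term followed by the one before it: term 3 = OK·K = OKK.
Continuing: OKKOKOKKOKKOKOKKOKOKK · OKKOKOKKOKKOK gives term 8.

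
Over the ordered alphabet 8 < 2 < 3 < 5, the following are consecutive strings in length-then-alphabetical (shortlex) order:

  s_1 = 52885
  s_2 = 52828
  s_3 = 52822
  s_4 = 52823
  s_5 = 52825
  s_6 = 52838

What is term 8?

Advancing 2 positions from 52838 through 52838 → 52832 reaches term 8.

52833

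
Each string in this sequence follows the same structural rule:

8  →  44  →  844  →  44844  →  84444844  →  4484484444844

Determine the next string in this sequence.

From term 3 onward, concatenate the second-to-last term with the last: 8·44 = 844, 44·844 = 44844, …
Continuing: 84444844 · 4484484444844 gives term 7.

844448444484484444844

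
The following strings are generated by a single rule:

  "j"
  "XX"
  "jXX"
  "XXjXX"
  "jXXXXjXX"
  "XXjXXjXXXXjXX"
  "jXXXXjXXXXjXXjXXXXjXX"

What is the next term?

This is a Fibonacci-style word recurrence s(k) = s(k−2)·s(k−1): e.g. j·XX = jXX.
The next term joins XXjXXjXXXXjXX and jXXXXjXXXXjXXjXXXXjXX.

XXjXXjXXXXjXXjXXXXjXXXXjXXjXXXXjXX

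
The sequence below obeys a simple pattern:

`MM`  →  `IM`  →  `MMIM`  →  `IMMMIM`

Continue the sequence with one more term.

MMIMIMMMIM

This is a Fibonacci-style word recurrence s(k) = s(k−2)·s(k−1): e.g. MM·IM = MMIM.
The next term joins MMIM and IMMMIM.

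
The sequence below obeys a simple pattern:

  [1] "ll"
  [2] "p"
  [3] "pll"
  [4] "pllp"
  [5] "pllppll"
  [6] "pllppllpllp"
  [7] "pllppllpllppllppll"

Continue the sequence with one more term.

Each term (from the third on) is the previous term followed by the one before it: term 3 = p·ll = pll.
So term 8 is pllppllpllppllppll·pllppllpllp.

pllppllpllppllppllpllppllpllp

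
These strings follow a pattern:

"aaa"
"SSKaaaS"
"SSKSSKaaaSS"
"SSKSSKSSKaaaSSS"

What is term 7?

SSKSSKSSKSSKSSKSSKaaaSSSSSS

s(k+1) = SSK·s(k)·S, so each term gains SSK as a prefix and S as a suffix.
From SSKSSKSSKaaaSSS, 3 further steps: SSKSSKSSKaaaSSS → SSKSSKSSKSSKaaaSSSS → SSKSSKSSKSSKSSKaaaSSSSS → (answer).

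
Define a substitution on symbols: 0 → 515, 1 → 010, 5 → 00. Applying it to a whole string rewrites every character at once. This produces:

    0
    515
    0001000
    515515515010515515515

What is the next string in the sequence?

Replace each of the 21 characters of 515515515010515515515 in place — 00 010 00 00 010 00 00 010 00 515 010 515 00 010 00 00 010 00 00 010 00 — and concatenate.

000100000010000001000515010515000100000010000001000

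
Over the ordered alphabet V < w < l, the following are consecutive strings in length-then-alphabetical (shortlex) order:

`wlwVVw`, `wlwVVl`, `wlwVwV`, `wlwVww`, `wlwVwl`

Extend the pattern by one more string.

Find the rightmost character of wlwVwl below l, bump it to the next letter, and reset everything to its right to V.

wlwVlV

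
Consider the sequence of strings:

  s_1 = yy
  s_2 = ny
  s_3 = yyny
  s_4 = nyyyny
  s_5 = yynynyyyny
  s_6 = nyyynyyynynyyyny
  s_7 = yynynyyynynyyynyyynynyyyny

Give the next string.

nyyynyyynynyyynyyynynyyynynyyynyyynynyyyny

From term 3 onward, concatenate the second-to-last term with the last: yy·ny = yyny, ny·yyny = nyyyny, …
So term 8 is nyyynyyynynyyyny·yynynyyynynyyynyyynynyyyny.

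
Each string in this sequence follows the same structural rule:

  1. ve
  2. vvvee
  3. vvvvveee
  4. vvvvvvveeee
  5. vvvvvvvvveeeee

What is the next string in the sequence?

vvvvvvvvvvveeeeee

The n-th term is 2n-1 v's then n e's (n = 1, 2, …).
For the next term, n = 6, so the run lengths are 11, 6.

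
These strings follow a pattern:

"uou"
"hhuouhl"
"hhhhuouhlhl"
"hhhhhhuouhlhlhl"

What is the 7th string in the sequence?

Each term wraps the previous one in hh on the left and hl on the right.
From hhhhhhuouhlhlhl, 3 further steps: hhhhhhuouhlhlhl → hhhhhhhhuouhlhlhlhl → hhhhhhhhhhuouhlhlhlhlhl → (answer).

hhhhhhhhhhhhuouhlhlhlhlhlhl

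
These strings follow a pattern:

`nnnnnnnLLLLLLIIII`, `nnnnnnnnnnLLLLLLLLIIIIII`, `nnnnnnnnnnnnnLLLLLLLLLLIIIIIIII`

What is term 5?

Reading off run lengths: n runs 7, 10, 13; L runs 6, 8, 10; I runs 4, 6, 8 — each is linear in n, where the shown terms are n = 2, 3, 4.
At n = 6 the blocks have lengths 19, 14, 12.

nnnnnnnnnnnnnnnnnnnLLLLLLLLLLLLLLIIIIIIIIIIII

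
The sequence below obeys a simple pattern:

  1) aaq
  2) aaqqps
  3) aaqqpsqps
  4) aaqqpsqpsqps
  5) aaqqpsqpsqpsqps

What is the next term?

aaqqpsqpsqpsqpsqps

Each term is the previous one with qps appended.
One more step from aaqqpsqpsqpsqps gives the answer.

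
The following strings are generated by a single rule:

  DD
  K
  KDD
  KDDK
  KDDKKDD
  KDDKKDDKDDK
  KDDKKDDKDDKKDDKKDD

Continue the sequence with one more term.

This is a Fibonacci-style word recurrence s(k) = s(k−1)·s(k−2): e.g. K·DD = KDD.
Continuing: KDDKKDDKDDKKDDKKDD · KDDKKDDKDDK gives term 8.

KDDKKDDKDDKKDDKKDDKDDKKDDKDDK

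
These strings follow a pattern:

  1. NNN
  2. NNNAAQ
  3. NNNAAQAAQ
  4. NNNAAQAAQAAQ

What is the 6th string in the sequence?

Every step adds AAQ to the end: s(k+1) = s(k)·AAQ.
From NNNAAQAAQAAQ, 2 further steps: NNNAAQAAQAAQ → NNNAAQAAQAAQAAQ → (answer).

NNNAAQAAQAAQAAQAAQ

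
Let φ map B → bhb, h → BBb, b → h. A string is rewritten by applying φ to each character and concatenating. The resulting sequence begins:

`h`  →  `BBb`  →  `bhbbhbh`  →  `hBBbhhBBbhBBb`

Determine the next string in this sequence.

Rewriting the 13 symbols of hBBbhhBBbhBBb one by one yields BBb bhb bhb h BBb BBb bhb bhb h BBb bhb bhb h; concatenated:

BBbbhbbhbhBBbBBbbhbbhbhBBbbhbbhbh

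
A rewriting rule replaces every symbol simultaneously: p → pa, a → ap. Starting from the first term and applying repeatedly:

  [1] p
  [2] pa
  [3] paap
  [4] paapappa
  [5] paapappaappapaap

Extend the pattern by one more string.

φ(paapappaappapaap) expands symbol-by-symbol to pa ap ap pa ap pa pa ap ap pa pa ap pa ap ap pa; joining the 16 pieces gives the next term.

paapappaappapaapappapaappaapappa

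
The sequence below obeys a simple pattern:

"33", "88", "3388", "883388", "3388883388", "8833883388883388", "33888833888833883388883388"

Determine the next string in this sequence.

883388338888338833888833888833883388883388

Each term (from the third on) is the two preceding terms concatenated in order: term 3 = 33·88 = 3388.
So term 8 is 8833883388883388·33888833888833883388883388.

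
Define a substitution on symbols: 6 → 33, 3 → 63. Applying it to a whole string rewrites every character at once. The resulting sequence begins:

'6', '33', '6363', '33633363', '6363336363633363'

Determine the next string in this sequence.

33633363636333633363336363633363

φ(6363336363633363) expands symbol-by-symbol to 33 63 33 63 63 63 33 63 33 63 33 63 63 63 33 63; joining the 16 pieces gives the next term.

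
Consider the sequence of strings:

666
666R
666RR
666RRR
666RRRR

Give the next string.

Every step adds R to the end: s(k+1) = s(k)·R.
Applying this once more to 666RRRR:

666RRRRR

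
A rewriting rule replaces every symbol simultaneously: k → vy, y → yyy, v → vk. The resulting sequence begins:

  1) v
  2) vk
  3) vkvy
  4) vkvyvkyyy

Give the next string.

vkvyvkyyyvkvyyyyyyyyyy

Apply φ to vkvyvkyyy symbol by symbol: v→vk, k→vy, v→vk, y→yyy, v→vk, k→vy, y→yyy, y→yyy, y→yyy; joined: vk vy vk yyy vk vy yyy yyy yyy.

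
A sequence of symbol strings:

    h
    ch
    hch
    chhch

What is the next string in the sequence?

hchchhch

From term 3 onward, concatenate the second-to-last term with the last: h·ch = hch, ch·hch = chhch, …
So term 5 is hch·chhch.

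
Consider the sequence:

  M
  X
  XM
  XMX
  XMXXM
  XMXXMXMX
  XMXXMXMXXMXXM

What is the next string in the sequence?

XMXXMXMXXMXXMXMXXMXMX

From term 3 onward, concatenate the last term with the second-to-last: X·M = XM, XM·X = XMX, …
So term 8 is XMXXMXMXXMXXM·XMXXMXMX.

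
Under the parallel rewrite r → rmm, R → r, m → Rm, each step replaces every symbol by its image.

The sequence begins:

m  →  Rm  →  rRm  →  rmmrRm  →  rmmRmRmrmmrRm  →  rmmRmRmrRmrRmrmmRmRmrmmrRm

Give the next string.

Applying the rule to each of the 26 symbols of rmmRmRmrRmrRmrmmRmRmrmmrRm gives the pieces rmm Rm Rm r Rm r Rm rmm r Rm rmm r Rm rmm Rm Rm r Rm r Rm rmm Rm Rm rmm r Rm, which concatenate to the answer.

rmmRmRmrRmrRmrmmrRmrmmrRmrmmRmRmrRmrRmrmmRmRmrmmrRm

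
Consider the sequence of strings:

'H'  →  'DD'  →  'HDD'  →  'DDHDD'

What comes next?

Each term (from the third on) is the two preceding terms concatenated in order: term 3 = H·DD = HDD.
So term 5 is HDD·DDHDD.

HDDDDHDD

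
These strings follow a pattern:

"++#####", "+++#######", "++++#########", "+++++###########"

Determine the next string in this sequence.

++++++#############

The n-th term is n +'s then 2n+1 #'s, where the shown terms are n = 2, 3, 4, 5.
For the next term, n = 6, so the run lengths are 6, 13.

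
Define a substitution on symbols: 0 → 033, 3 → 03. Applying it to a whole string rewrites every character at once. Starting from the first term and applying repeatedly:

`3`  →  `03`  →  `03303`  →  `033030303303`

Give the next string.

03303030330303303033030303303

Rewriting each symbol of 033030303303: 0→033, 3→03, 3→03, 0→033, 3→03, 0→033, 3→03, 0→033, 3→03, 3→03, 0→033, 3→03, which concatenates to 033 03 03 033 03 033 03 033 03 03 033 03.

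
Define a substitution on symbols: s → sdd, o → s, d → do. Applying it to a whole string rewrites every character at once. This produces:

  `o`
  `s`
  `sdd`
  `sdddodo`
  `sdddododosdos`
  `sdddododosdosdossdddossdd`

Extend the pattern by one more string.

sdddododosdosdossdddossdddossddsdddododossddsdddodo

Applying the rule to each of the 25 symbols of sdddododosdosdossdddossdd gives the pieces sdd do do do s do s do s sdd do s sdd do s sdd sdd do do do s sdd sdd do do, which concatenate to the answer.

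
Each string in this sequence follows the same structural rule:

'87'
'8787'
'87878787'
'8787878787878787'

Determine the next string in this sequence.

87878787878787878787878787878787

Every step duplicates the string.
One more doubling of 8787878787878787 gives the answer.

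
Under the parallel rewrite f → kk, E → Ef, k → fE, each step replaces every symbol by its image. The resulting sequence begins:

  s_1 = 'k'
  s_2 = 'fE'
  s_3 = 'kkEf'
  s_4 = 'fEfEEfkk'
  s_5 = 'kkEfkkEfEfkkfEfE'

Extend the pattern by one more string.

fEfEEfkkfEfEEfkkEfkkfEfEkkEfkkEf

Applying the rule to each of the 16 symbols of kkEfkkEfEfkkfEfE gives the pieces fE fE Ef kk fE fE Ef kk Ef kk fE fE kk Ef kk Ef, which concatenate to the answer.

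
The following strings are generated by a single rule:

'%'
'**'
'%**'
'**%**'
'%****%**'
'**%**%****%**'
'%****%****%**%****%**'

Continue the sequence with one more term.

**%**%****%**%****%****%**%****%**

Each term (from the third on) is the two preceding terms concatenated in order: term 3 = %·** = %**.
So term 8 is **%**%****%**·%****%****%**%****%**.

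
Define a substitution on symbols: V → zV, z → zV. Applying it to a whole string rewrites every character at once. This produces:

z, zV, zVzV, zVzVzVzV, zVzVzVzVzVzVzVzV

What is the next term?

zVzVzVzVzVzVzVzVzVzVzVzVzVzVzVzV

Applying the rule to each of the 16 symbols of zVzVzVzVzVzVzVzV gives the pieces zV zV zV zV zV zV zV zV zV zV zV zV zV zV zV zV, which concatenate to the answer.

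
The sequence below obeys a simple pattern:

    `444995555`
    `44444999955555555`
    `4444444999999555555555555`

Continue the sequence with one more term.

444444444999999995555555555555555

Term n consists of 2n+1 4's, followed by 2n 9's, followed by 4n 5's (n = 1, 2, …).
For the next term, n = 4, so the run lengths are 9, 8, 16.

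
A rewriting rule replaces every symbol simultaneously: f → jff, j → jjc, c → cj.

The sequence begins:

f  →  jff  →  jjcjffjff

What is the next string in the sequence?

jjcjjccjjjcjffjffjjcjffjff

Apply φ to jjcjffjff symbol by symbol: j→jjc, j→jjc, c→cj, j→jjc, f→jff, f→jff, j→jjc, f→jff, f→jff; joined: jjc jjc cj jjc jff jff jjc jff jff.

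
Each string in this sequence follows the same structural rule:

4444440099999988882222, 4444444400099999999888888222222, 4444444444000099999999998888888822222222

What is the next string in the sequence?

4444444444440000099999999999988888888882222222222

The n-th term is 2n+2 4's then n 0's then 2n+2 9's then 2n 8's then 2n 2's, where the shown terms are n = 2, 3, 4.
For the next term, n = 5, so the run lengths are 12, 5, 12, 10, 10.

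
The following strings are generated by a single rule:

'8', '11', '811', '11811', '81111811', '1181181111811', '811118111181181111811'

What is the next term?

1181181111811811118111181181111811

From term 3 onward, concatenate the second-to-last term with the last: 8·11 = 811, 11·811 = 11811, …
Continuing: 1181181111811 · 811118111181181111811 gives term 8.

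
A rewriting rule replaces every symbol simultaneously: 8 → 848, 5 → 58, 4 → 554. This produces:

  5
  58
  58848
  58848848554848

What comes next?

588488485548488485548485858554848554848

Applying the rule to each of the 14 symbols of 58848848554848 gives the pieces 58 848 848 554 848 848 554 848 58 58 554 848 554 848, which concatenate to the answer.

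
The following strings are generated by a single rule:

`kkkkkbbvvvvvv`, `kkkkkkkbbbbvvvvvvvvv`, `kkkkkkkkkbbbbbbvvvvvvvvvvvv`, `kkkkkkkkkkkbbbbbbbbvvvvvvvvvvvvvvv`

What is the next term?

The n-th term is 2n+1 k's then 2n-2 b's then 3n v's, where the shown terms are n = 2, 3, 4, 5.
For the next term, n = 6, so the run lengths are 13, 10, 18.

kkkkkkkkkkkkkbbbbbbbbbbvvvvvvvvvvvvvvvvvv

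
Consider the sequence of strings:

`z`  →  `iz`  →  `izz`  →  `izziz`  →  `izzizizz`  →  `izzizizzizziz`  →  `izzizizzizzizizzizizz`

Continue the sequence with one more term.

izzizizzizzizizzizizzizzizizzizziz

Each term (from the third on) is the previous term followed by the one before it: term 3 = iz·z = izz.
The next term joins izzizizzizzizizzizizz and izzizizzizziz.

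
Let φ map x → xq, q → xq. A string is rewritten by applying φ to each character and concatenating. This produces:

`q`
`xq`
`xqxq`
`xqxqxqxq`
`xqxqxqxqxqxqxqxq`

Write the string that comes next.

xqxqxqxqxqxqxqxqxqxqxqxqxqxqxqxq

Replace each of the 16 characters of xqxqxqxqxqxqxqxq in place — xq xq xq xq xq xq xq xq xq xq xq xq xq xq xq xq — and concatenate.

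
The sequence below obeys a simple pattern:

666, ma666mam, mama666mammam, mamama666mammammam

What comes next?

mamamama666mammammammam

s(k+1) = ma·s(k)·mam, so each term gains ma as a prefix and mam as a suffix.
So the next term is ma·mamama666mammammam·mam.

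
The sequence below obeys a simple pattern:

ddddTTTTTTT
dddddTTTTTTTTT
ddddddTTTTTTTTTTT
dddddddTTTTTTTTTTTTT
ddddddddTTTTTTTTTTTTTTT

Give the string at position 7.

ddddddddddTTTTTTTTTTTTTTTTTTT

Reading off run lengths: d runs 4, 5, 6, 7, 8; T runs 7, 9, 11, 13, 15 — each is linear in n, where the shown terms are n = 3, 4, 5, 6, 7.
Setting n = 9 gives 10, 19 characters in each block.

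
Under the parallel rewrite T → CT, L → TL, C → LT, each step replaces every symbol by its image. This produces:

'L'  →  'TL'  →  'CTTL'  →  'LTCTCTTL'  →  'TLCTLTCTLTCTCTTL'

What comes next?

Replace each of the 16 characters of TLCTLTCTLTCTCTTL in place — CT TL LT CT TL CT LT CT TL CT LT CT LT CT CT TL — and concatenate.

CTTLLTCTTLCTLTCTTLCTLTCTLTCTCTTL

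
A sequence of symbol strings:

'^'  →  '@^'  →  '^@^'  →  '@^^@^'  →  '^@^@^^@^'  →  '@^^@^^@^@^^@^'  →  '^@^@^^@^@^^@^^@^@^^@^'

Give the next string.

This is a Fibonacci-style word recurrence s(k) = s(k−2)·s(k−1): e.g. ^·@^ = ^@^.
The next term joins @^^@^^@^@^^@^ and ^@^@^^@^@^^@^^@^@^^@^.

@^^@^^@^@^^@^^@^@^^@^@^^@^^@^@^^@^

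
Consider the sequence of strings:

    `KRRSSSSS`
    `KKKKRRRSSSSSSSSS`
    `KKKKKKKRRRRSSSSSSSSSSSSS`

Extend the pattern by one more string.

KKKKKKKKKKRRRRRSSSSSSSSSSSSSSSSS

Term n consists of 3n-2 K's, followed by n+1 R's, followed by 4n+1 S's (n = 1, 2, …).
Setting n = 4 gives 10, 5, 17 characters in each block.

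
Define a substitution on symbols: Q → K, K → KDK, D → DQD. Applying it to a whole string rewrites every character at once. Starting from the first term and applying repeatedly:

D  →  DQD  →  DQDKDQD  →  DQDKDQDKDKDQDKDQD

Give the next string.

Replace each of the 17 characters of DQDKDQDKDKDQDKDQD in place — DQD K DQD KDK DQD K DQD KDK DQD KDK DQD K DQD KDK DQD K DQD — and concatenate.

DQDKDQDKDKDQDKDQDKDKDQDKDKDQDKDQDKDKDQDKDQD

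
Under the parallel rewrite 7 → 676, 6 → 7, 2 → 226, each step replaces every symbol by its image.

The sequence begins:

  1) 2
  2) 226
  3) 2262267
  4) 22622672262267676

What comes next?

226226722622676762262267226226767676767

Replace each of the 17 characters of 22622672262267676 in place — 226 226 7 226 226 7 676 226 226 7 226 226 7 676 7 676 7 — and concatenate.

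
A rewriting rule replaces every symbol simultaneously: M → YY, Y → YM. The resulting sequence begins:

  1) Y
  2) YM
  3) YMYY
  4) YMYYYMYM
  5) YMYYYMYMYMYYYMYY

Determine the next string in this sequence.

Rewriting the 16 symbols of YMYYYMYMYMYYYMYY one by one yields YM YY YM YM YM YY YM YY YM YY YM YM YM YY YM YM; concatenated:

YMYYYMYMYMYYYMYYYMYYYMYMYMYYYMYM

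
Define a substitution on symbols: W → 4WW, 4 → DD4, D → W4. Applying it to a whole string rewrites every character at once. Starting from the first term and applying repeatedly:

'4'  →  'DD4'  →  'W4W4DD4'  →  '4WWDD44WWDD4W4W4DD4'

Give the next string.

DD44WW4WWW4W4DD4DD44WW4WWW4W4DD44WWDD44WWDD4W4W4DD4

Replace each of the 19 characters of 4WWDD44WWDD4W4W4DD4 in place — DD4 4WW 4WW W4 W4 DD4 DD4 4WW 4WW W4 W4 DD4 4WW DD4 4WW DD4 W4 W4 DD4 — and concatenate.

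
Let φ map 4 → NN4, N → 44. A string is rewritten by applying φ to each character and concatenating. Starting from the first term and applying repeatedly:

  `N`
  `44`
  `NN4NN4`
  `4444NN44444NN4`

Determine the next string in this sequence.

NN4NN4NN4NN44444NN4NN4NN4NN4NN44444NN4

Applying the rule to each of the 14 symbols of 4444NN44444NN4 gives the pieces NN4 NN4 NN4 NN4 44 44 NN4 NN4 NN4 NN4 NN4 44 44 NN4, which concatenate to the answer.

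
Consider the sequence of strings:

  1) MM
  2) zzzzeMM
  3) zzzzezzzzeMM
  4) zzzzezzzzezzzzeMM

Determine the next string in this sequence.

The strings grow by a fixed prefix zzzze each time.
Applying this once more to zzzzezzzzezzzzeMM:

zzzzezzzzezzzzezzzzeMM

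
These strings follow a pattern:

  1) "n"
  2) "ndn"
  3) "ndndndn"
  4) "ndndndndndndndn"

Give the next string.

s(k+1) = s(k)·d·s(k) — each term doubles the last with 'd' between the halves.
Doubling ndndndndndndndn with 'd' between the halves:

ndndndndndndndndndndndndndndndn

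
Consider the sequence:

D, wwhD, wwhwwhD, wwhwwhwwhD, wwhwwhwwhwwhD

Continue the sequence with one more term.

wwhwwhwwhwwhwwhD

The strings grow by a fixed prefix wwh each time.
One more step from wwhwwhwwhwwhD gives the answer.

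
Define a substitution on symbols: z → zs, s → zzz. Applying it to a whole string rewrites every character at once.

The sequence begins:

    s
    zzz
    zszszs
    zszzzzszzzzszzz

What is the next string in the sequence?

zszzzzszszszszzzzszszszszzzzszszs

φ(zszzzzszzzzszzz) expands symbol-by-symbol to zs zzz zs zs zs zs zzz zs zs zs zs zzz zs zs zs; joining the 15 pieces gives the next term.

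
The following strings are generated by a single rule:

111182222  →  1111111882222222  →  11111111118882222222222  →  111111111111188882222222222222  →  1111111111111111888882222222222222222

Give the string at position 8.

Reading off run lengths: 1 runs 4, 7, 10, 13, 16; 8 runs 1, 2, 3, 4, 5; 2 runs 4, 7, 10, 13, 16 — each is linear in n, where the shown terms are n = 2, 3, 4, 5, 6.
At n = 9 the blocks have lengths 25, 8, 25.

1111111111111111111111111888888882222222222222222222222222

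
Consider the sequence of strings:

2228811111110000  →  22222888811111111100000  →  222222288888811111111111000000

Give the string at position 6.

Each string has the form 2^{2n-1} 8^{2n-2} 1^{2n+3} 0^{n+2}, where the shown terms are n = 2, 3, 4.
For term 6, n = 7, so the run lengths are 13, 12, 17, 9.

222222222222288888888888811111111111111111000000000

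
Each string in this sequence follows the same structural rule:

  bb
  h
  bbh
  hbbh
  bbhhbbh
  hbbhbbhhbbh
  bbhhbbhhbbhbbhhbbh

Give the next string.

Each term (from the third on) is the two preceding terms concatenated in order: term 3 = bb·h = bbh.
Continuing: hbbhbbhhbbh · bbhhbbhhbbhbbhhbbh gives term 8.

hbbhbbhhbbhbbhhbbhhbbhbbhhbbh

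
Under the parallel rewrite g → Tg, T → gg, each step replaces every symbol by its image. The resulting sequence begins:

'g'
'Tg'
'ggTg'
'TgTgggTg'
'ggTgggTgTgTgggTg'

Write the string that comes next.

φ(ggTgggTgTgTgggTg) expands symbol-by-symbol to Tg Tg gg Tg Tg Tg gg Tg gg Tg gg Tg Tg Tg gg Tg; joining the 16 pieces gives the next term.

TgTgggTgTgTgggTgggTgggTgTgTgggTg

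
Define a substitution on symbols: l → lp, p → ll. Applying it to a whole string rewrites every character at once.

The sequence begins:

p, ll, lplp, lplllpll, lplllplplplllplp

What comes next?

lplllplplplllplllplllplplplllpll

φ(lplllplplplllplp) expands symbol-by-symbol to lp ll lp lp lp ll lp ll lp ll lp lp lp ll lp ll; joining the 16 pieces gives the next term.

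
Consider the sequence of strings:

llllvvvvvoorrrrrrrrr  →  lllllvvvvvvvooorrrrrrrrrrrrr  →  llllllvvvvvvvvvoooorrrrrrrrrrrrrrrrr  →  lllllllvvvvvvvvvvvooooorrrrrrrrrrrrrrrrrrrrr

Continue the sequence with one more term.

The n-th term is n+2 l's then 2n+1 v's then n o's then 4n+1 r's, where the shown terms are n = 2, 3, 4, 5.
For the next term, n = 6, so the run lengths are 8, 13, 6, 25.

llllllllvvvvvvvvvvvvvoooooorrrrrrrrrrrrrrrrrrrrrrrrr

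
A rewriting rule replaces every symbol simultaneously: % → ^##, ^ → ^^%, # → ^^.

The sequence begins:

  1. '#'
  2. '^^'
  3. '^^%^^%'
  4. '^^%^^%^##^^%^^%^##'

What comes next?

Rewriting the 18 symbols of ^^%^^%^##^^%^^%^## one by one yields ^^% ^^% ^## ^^% ^^% ^## ^^% ^^ ^^ ^^% ^^% ^## ^^% ^^% ^## ^^% ^^ ^^; concatenated:

^^%^^%^##^^%^^%^##^^%^^^^^^%^^%^##^^%^^%^##^^%^^^^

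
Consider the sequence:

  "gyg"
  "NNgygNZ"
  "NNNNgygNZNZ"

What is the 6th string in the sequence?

Every step adds NN to the front and NZ to the end of the previous string.
From NNNNgygNZNZ, 3 further steps: NNNNgygNZNZ → NNNNNNgygNZNZNZ → NNNNNNNNgygNZNZNZNZ → (answer).

NNNNNNNNNNgygNZNZNZNZNZ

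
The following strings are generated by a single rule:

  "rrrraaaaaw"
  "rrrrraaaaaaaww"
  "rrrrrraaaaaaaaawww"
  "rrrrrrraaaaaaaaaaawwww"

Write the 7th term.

rrrrrrrrrraaaaaaaaaaaaaaaaawwwwwww

The n-th term is n+2 r's then 2n+1 a's then n-1 w's, where the shown terms are n = 2, 3, 4, 5.
For term 7, n = 8, so the run lengths are 10, 17, 7.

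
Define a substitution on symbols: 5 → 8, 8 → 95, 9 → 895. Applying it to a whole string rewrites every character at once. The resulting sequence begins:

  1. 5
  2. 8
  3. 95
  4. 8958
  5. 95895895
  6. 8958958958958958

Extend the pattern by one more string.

95895895895895895895895895895895

Replace each of the 16 characters of 8958958958958958 in place — 95 895 8 95 895 8 95 895 8 95 895 8 95 895 8 95 — and concatenate.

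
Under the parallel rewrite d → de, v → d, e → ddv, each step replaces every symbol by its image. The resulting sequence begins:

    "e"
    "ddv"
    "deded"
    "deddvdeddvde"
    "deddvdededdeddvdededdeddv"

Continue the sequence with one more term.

deddvdededdeddvdeddvdededdvdededdeddvdeddvdededdvdeded

Applying the rule to each of the 25 symbols of deddvdededdeddvdededdeddv gives the pieces de ddv de de d de ddv de ddv de de ddv de de d de ddv de ddv de de ddv de de d, which concatenate to the answer.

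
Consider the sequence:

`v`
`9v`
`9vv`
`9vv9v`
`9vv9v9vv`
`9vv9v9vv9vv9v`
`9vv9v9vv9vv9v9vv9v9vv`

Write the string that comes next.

9vv9v9vv9vv9v9vv9v9vv9vv9v9vv9vv9v

From term 3 onward, concatenate the last term with the second-to-last: 9v·v = 9vv, 9vv·9v = 9vv9v, …
The next term joins 9vv9v9vv9vv9v9vv9v9vv and 9vv9v9vv9vv9v.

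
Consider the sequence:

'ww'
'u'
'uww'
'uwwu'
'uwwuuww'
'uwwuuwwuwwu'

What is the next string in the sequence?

From term 3 onward, concatenate the last term with the second-to-last: u·ww = uww, uww·u = uwwu, …
Continuing: uwwuuwwuwwu · uwwuuww gives term 7.

uwwuuwwuwwuuwwuuww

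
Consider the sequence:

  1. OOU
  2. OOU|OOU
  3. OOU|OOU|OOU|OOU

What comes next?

Every step duplicates the string with '|' between the halves.
Doubling OOU|OOU|OOU|OOU with '|' between the halves:

OOU|OOU|OOU|OOU|OOU|OOU|OOU|OOU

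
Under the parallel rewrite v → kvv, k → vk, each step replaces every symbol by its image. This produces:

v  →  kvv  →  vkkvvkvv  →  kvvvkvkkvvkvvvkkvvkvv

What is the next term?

vkkvvkvvkvvvkkvvvkvkkvvkvvvkkvvkvvkvvvkvkkvvkvvvkkvvkvv

Applying the rule to each of the 21 symbols of kvvvkvkkvvkvvvkkvvkvv gives the pieces vk kvv kvv kvv vk kvv vk vk kvv kvv vk kvv kvv kvv vk vk kvv kvv vk kvv kvv, which concatenate to the answer.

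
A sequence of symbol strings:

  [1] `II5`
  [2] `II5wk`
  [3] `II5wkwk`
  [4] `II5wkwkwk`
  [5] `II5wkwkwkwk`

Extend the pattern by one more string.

The strings grow by a fixed suffix wk each time.
Applying this once more to II5wkwkwkwk:

II5wkwkwkwkwk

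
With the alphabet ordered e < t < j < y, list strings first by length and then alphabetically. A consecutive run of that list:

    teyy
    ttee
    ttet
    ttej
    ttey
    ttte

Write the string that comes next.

The successor of ttte increments the rightmost position that isn't already y and resets every position after it to e.

tttt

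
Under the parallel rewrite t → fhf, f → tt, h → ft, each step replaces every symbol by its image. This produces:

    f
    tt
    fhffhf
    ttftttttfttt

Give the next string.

Rewriting each symbol of ttftttttfttt: t→fhf, t→fhf, f→tt, t→fhf, t→fhf, t→fhf, t→fhf, t→fhf, f→tt, t→fhf, t→fhf, t→fhf, which concatenates to fhf fhf tt fhf fhf fhf fhf fhf tt fhf fhf fhf.

fhffhfttfhffhffhffhffhfttfhffhffhf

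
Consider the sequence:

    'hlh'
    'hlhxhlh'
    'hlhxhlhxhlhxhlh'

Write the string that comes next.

s(k+1) = s(k)·x·s(k) — each term doubles the last with 'x' between the halves.
One more doubling of hlhxhlhxhlhxhlh gives the answer.

hlhxhlhxhlhxhlhxhlhxhlhxhlhxhlh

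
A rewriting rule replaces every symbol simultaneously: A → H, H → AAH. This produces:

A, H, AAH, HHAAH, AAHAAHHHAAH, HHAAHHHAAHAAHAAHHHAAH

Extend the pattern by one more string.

φ(HHAAHHHAAHAAHAAHHHAAH) expands symbol-by-symbol to AAH AAH H H AAH AAH AAH H H AAH H H AAH H H AAH AAH AAH H H AAH; joining the 21 pieces gives the next term.

AAHAAHHHAAHAAHAAHHHAAHHHAAHHHAAHAAHAAHHHAAH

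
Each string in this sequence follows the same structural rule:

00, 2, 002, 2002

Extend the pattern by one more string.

0022002

From term 3 onward, concatenate the second-to-last term with the last: 00·2 = 002, 2·002 = 2002, …
So term 5 is 002·2002.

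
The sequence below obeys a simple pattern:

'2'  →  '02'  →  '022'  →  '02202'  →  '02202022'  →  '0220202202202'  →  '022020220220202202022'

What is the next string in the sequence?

0220202202202022020220220202202202

From term 3 onward, concatenate the last term with the second-to-last: 02·2 = 022, 022·02 = 02202, …
So term 8 is 022020220220202202022·0220202202202.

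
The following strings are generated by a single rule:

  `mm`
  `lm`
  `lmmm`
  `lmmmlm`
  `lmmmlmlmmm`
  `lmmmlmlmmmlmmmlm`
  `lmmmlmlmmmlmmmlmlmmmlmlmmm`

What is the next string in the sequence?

Each term (from the third on) is the previous term followed by the one before it: term 3 = lm·mm = lmmm.
The next term joins lmmmlmlmmmlmmmlmlmmmlmlmmm and lmmmlmlmmmlmmmlm.

lmmmlmlmmmlmmmlmlmmmlmlmmmlmmmlmlmmmlmmmlm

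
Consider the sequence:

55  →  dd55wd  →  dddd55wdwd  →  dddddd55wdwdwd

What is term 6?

dddddddddd55wdwdwdwdwd

Every step adds dd to the front and wd to the end of the previous string.
From dddddd55wdwdwd, 2 further steps: dddddd55wdwdwd → dddddddd55wdwdwdwd → (answer).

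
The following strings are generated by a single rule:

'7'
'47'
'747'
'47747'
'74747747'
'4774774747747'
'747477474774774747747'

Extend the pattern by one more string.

4774774747747747477474774774747747

Each term (from the third on) is the two preceding terms concatenated in order: term 3 = 7·47 = 747.
The next term joins 4774774747747 and 747477474774774747747.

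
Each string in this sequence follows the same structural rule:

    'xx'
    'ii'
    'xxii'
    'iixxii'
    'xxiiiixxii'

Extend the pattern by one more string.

This is a Fibonacci-style word recurrence s(k) = s(k−2)·s(k−1): e.g. xx·ii = xxii.
So term 6 is iixxii·xxiiiixxii.

iixxiixxiiiixxii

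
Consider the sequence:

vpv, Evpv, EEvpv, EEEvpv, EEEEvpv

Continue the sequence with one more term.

Each term is the previous one with E prepended.
Applying this once more to EEEEvpv:

EEEEEvpv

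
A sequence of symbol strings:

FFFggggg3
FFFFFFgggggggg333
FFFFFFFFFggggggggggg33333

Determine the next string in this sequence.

FFFFFFFFFFFFgggggggggggggg3333333

Each string has the form F^{3n} g^{3n+2} 3^{2n-1} (n = 1, 2, …).
For the next term, n = 4, so the run lengths are 12, 14, 7.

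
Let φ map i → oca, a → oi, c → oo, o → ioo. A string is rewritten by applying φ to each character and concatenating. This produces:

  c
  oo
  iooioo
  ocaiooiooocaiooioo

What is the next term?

Applying the rule to each of the 18 symbols of ocaiooiooocaiooioo gives the pieces ioo oo oi oca ioo ioo oca ioo ioo ioo oo oi oca ioo ioo oca ioo ioo, which concatenate to the answer.

ioooooiocaiooiooocaiooiooioooooiocaiooiooocaiooioo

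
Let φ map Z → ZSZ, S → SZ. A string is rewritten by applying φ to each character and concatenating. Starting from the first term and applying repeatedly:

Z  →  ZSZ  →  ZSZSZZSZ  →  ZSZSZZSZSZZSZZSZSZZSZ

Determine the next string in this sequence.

ZSZSZZSZSZZSZZSZSZZSZSZZSZZSZSZZSZZSZSZZSZSZZSZZSZSZZSZ

Applying the rule to each of the 21 symbols of ZSZSZZSZSZZSZZSZSZZSZ gives the pieces ZSZ SZ ZSZ SZ ZSZ ZSZ SZ ZSZ SZ ZSZ ZSZ SZ ZSZ ZSZ SZ ZSZ SZ ZSZ ZSZ SZ ZSZ, which concatenate to the answer.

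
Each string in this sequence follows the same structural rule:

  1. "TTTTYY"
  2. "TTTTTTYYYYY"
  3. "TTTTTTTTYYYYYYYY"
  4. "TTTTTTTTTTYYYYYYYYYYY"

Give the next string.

Reading off run lengths: T runs 4, 6, 8, 10; Y runs 2, 5, 8, 11 — each is linear in n (n = 1, 2, …).
At n = 5 the blocks have lengths 12, 14.

TTTTTTTTTTTTYYYYYYYYYYYYYY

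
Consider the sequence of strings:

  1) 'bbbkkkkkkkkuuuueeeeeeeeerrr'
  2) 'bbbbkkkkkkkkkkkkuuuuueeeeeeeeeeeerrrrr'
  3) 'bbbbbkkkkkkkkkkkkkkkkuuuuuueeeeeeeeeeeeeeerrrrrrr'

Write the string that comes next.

Reading off run lengths: b runs 3, 4, 5; k runs 8, 12, 16; u runs 4, 5, 6; e runs 9, 12, 15; r runs 3, 5, 7 — each is linear in n, where the shown terms are n = 2, 3, 4.
For the next term, n = 5, so the run lengths are 6, 20, 7, 18, 9.

bbbbbbkkkkkkkkkkkkkkkkkkkkuuuuuuueeeeeeeeeeeeeeeeeerrrrrrrrr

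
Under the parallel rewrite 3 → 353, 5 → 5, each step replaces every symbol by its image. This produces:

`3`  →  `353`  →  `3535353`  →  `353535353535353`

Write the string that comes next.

Rewriting the 15 symbols of 353535353535353 one by one yields 353 5 353 5 353 5 353 5 353 5 353 5 353 5 353; concatenated:

3535353535353535353535353535353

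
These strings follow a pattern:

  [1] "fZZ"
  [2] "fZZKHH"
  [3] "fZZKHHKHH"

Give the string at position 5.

fZZKHHKHHKHHKHH

The strings grow by a fixed suffix KHH each time.
From fZZKHHKHH, 2 further steps: fZZKHHKHH → fZZKHHKHHKHH → (answer).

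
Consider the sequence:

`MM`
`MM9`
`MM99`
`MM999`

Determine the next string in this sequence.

MM9999

The strings grow by a fixed suffix 9 each time.
So the next term is MM999·9.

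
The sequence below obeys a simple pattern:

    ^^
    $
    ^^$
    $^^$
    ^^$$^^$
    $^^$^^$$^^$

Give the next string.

^^$$^^$$^^$^^$$^^$

From term 3 onward, concatenate the second-to-last term with the last: ^^·$ = ^^$, $·^^$ = $^^$, …
The next term joins ^^$$^^$ and $^^$^^$$^^$.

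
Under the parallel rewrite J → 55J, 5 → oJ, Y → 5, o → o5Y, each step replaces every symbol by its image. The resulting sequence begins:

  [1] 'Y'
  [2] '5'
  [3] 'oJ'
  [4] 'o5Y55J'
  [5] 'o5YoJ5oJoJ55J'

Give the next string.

Replace each of the 13 characters of o5YoJ5oJoJ55J in place — o5Y oJ 5 o5Y 55J oJ o5Y 55J o5Y 55J oJ oJ 55J — and concatenate.

o5YoJ5o5Y55JoJo5Y55Jo5Y55JoJoJ55J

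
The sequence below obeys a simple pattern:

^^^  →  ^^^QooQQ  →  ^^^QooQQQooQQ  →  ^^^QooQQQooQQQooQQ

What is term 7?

^^^QooQQQooQQQooQQQooQQQooQQQooQQ

The strings grow by a fixed suffix QooQQ each time.
From ^^^QooQQQooQQQooQQ, 3 further steps: ^^^QooQQQooQQQooQQ → ^^^QooQQQooQQQooQQQooQQ → ^^^QooQQQooQQQooQQQooQQQooQQ → (answer).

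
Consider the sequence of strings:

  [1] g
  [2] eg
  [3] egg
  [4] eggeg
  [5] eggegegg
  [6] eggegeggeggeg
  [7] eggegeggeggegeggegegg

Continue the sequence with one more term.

From term 3 onward, concatenate the last term with the second-to-last: eg·g = egg, egg·eg = eggeg, …
Continuing: eggegeggeggegeggegegg · eggegeggeggeg gives term 8.

eggegeggeggegeggegeggeggegeggeggeg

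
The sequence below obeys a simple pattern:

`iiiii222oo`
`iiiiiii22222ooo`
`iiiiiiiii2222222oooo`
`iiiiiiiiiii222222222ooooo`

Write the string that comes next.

iiiiiiiiiiiii22222222222oooooo

The n-th term is 2n+1 i's then 2n-1 2's then n o's, where the shown terms are n = 2, 3, 4, 5.
At n = 6 the blocks have lengths 13, 11, 6.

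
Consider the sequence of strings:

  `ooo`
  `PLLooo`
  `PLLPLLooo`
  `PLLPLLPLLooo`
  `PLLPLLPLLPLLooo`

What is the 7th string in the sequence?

PLLPLLPLLPLLPLLPLLooo

Every step adds PLL at the front: s(k+1) = PLL·s(k).
From PLLPLLPLLPLLooo, 2 further steps: PLLPLLPLLPLLooo → PLLPLLPLLPLLPLLooo → (answer).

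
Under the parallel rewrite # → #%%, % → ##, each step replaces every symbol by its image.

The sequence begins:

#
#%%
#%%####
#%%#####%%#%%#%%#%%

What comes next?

Replace each of the 19 characters of #%%#####%%#%%#%%#%% in place — #%% ## ## #%% #%% #%% #%% #%% ## ## #%% ## ## #%% ## ## #%% ## ## — and concatenate.

#%%#####%%#%%#%%#%%#%%#####%%#####%%#####%%####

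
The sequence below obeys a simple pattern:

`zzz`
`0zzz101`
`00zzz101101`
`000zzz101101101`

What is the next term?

s(k+1) = 0·s(k)·101, so each term gains 0 as a prefix and 101 as a suffix.
Applying this once more to 000zzz101101101:

0000zzz101101101101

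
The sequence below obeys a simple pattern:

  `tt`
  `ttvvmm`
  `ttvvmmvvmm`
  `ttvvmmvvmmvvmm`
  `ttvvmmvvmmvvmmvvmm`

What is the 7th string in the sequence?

Each term is the previous one with vvmm appended.
From ttvvmmvvmmvvmmvvmm, 2 further steps: ttvvmmvvmmvvmmvvmm → ttvvmmvvmmvvmmvvmmvvmm → (answer).

ttvvmmvvmmvvmmvvmmvvmmvvmm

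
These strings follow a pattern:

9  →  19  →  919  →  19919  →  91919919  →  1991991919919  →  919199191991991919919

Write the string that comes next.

1991991919919919199191991991919919

This is a Fibonacci-style word recurrence s(k) = s(k−2)·s(k−1): e.g. 9·19 = 919.
The next term joins 1991991919919 and 919199191991991919919.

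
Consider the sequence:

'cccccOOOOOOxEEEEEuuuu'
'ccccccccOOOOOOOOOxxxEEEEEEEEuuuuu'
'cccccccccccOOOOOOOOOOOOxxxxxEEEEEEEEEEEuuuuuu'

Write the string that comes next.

Each string has the form c^{3n+2} O^{3n+3} x^{2n-1} E^{3n+2} u^{n+3} (n = 1, 2, …).
At n = 4 the blocks have lengths 14, 15, 7, 14, 7.

ccccccccccccccOOOOOOOOOOOOOOOxxxxxxxEEEEEEEEEEEEEEuuuuuuu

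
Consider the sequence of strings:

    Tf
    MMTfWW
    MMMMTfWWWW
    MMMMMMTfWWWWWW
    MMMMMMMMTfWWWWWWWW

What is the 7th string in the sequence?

s(k+1) = MM·s(k)·WW, so each term gains MM as a prefix and WW as a suffix.
From MMMMMMMMTfWWWWWWWW, 2 further steps: MMMMMMMMTfWWWWWWWW → MMMMMMMMMMTfWWWWWWWWWW → (answer).

MMMMMMMMMMMMTfWWWWWWWWWWWW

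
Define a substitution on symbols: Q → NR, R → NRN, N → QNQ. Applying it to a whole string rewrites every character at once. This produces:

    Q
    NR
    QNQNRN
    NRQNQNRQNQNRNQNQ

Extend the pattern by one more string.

Applying the rule to each of the 16 symbols of NRQNQNRQNQNRNQNQ gives the pieces QNQ NRN NR QNQ NR QNQ NRN NR QNQ NR QNQ NRN QNQ NR QNQ NR, which concatenate to the answer.

QNQNRNNRQNQNRQNQNRNNRQNQNRQNQNRNQNQNRQNQNR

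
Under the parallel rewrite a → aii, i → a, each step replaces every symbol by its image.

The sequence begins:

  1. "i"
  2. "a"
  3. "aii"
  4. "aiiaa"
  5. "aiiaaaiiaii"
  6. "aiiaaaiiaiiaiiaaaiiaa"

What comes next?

Rewriting the 21 symbols of aiiaaaiiaiiaiiaaaiiaa one by one yields aii a a aii aii aii a a aii a a aii a a aii aii aii a a aii aii; concatenated:

aiiaaaiiaiiaiiaaaiiaaaiiaaaiiaiiaiiaaaiiaii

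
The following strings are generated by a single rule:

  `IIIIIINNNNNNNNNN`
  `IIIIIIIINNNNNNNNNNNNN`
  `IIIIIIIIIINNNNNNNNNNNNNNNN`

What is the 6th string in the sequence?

Reading off run lengths: I runs 6, 8, 10; N runs 10, 13, 16 — each is linear in n, where the shown terms are n = 3, 4, 5.
Setting n = 8 gives 16, 25 characters in each block.

IIIIIIIIIIIIIIIINNNNNNNNNNNNNNNNNNNNNNNNN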